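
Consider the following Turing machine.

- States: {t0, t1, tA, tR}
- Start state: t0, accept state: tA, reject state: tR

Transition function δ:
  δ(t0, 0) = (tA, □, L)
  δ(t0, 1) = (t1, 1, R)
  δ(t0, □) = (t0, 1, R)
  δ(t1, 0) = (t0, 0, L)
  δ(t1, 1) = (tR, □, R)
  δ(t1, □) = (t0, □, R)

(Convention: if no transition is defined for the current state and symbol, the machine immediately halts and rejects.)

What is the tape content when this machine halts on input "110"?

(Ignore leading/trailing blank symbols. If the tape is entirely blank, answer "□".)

Execution trace:
Initial: [t0]110
Step 1: δ(t0, 1) = (t1, 1, R) → 1[t1]10
Step 2: δ(t1, 1) = (tR, □, R) → 1□[tR]0

The machine reaches the reject state tR and halts.

Final tape (ignoring leading/trailing blanks): 1□0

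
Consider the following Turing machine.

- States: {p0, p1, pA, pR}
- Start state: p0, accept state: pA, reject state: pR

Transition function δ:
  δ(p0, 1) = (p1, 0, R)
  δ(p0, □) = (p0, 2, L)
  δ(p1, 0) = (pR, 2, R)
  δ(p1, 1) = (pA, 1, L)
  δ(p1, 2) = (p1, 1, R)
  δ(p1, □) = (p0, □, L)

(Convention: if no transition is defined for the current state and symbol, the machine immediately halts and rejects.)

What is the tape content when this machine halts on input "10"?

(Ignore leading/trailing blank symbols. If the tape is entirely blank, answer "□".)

Execution trace:
Initial: [p0]10
Step 1: δ(p0, 1) = (p1, 0, R) → 0[p1]0
Step 2: δ(p1, 0) = (pR, 2, R) → 02[pR]□

The machine reaches the reject state pR and halts.

Final tape (ignoring leading/trailing blanks): 02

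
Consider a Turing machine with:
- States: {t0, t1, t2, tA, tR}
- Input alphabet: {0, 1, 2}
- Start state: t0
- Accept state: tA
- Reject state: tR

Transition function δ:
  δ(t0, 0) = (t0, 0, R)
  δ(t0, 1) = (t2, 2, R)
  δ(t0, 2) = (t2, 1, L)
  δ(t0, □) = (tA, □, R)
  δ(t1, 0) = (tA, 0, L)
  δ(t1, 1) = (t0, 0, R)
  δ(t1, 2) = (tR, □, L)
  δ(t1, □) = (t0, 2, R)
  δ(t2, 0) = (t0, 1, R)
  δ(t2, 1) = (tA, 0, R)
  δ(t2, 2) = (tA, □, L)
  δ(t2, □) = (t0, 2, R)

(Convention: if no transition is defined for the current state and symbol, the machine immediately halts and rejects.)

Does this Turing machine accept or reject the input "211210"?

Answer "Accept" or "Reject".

Execution trace:
Initial: [t0]211210
Step 1: δ(t0, 2) = (t2, 1, L) → [t2]□111210
Step 2: δ(t2, □) = (t0, 2, R) → 2[t0]111210
Step 3: δ(t0, 1) = (t2, 2, R) → 22[t2]11210
Step 4: δ(t2, 1) = (tA, 0, R) → 220[tA]1210

The machine reaches the accept state tA and halts.

Answer: Accept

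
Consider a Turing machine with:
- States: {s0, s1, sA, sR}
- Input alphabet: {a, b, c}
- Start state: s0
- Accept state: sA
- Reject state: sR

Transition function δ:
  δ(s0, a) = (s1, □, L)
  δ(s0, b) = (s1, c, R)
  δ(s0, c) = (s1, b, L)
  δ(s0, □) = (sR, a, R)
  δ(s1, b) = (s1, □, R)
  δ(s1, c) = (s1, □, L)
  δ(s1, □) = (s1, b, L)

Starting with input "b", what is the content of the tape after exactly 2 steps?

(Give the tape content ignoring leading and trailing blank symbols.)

Execution trace:
Initial: [s0]b
Step 1: δ(s0, b) = (s1, c, R) → c[s1]□
Step 2: δ(s1, □) = (s1, b, L) → [s1]cb

After 2 steps, the tape (ignoring leading/trailing blanks) is: cb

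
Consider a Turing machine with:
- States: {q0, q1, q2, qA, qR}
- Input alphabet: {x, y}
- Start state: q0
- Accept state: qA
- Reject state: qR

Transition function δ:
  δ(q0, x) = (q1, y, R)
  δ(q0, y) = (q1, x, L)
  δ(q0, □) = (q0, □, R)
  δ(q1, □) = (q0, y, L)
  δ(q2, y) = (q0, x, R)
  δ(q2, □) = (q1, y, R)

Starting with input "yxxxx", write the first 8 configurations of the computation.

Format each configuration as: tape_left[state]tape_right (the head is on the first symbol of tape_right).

Transitions applied:
Step 1: δ(q0, y) = (q1, x, L)
Step 2: δ(q1, □) = (q0, y, L)
Step 3: δ(q0, □) = (q0, □, R)
Step 4: δ(q0, y) = (q1, x, L)
Step 5: δ(q1, □) = (q0, y, L)
Step 6: δ(q0, □) = (q0, □, R)
Step 7: δ(q0, y) = (q1, x, L)

The first 8 configurations are:
[q0]yxxxx ⊢ [q1]□xxxxx ⊢ [q0]□yxxxxx ⊢ □[q0]yxxxxx ⊢ [q1]□xxxxxx ⊢ [q0]□yxxxxxx ⊢ □[q0]yxxxxxx ⊢ [q1]□xxxxxxx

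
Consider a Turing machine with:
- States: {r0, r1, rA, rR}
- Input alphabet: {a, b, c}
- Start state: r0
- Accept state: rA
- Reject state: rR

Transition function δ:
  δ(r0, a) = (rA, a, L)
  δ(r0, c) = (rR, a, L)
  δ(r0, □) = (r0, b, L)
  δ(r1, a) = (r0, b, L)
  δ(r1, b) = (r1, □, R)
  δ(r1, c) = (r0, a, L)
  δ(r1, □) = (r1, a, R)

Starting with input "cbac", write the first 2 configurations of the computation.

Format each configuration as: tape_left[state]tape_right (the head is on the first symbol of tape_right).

Transitions applied:
Step 1: δ(r0, c) = (rR, a, L)

The first 2 configurations are:
[r0]cbac ⊢ [rR]□abac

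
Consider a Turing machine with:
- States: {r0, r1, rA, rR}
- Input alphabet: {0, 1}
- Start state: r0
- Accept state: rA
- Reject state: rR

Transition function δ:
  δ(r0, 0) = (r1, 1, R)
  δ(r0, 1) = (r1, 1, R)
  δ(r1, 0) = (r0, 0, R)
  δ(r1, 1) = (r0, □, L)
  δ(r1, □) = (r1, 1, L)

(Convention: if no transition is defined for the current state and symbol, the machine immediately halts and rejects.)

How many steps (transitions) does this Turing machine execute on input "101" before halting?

Execution trace:
Initial: [r0]101
Step 1: δ(r0, 1) = (r1, 1, R) → 1[r1]01
Step 2: δ(r1, 0) = (r0, 0, R) → 10[r0]1
Step 3: δ(r0, 1) = (r1, 1, R) → 101[r1]□
Step 4: δ(r1, □) = (r1, 1, L) → 10[r1]11
Step 5: δ(r1, 1) = (r0, □, L) → 1[r0]0□1
Step 6: δ(r0, 0) = (r1, 1, R) → 11[r1]□1
Step 7: δ(r1, □) = (r1, 1, L) → 1[r1]111
Step 8: δ(r1, 1) = (r0, □, L) → [r0]1□11
Step 9: δ(r0, 1) = (r1, 1, R) → 1[r1]□11
Step 10: δ(r1, □) = (r1, 1, L) → [r1]1111
Step 11: δ(r1, 1) = (r0, □, L) → [r0]□□111

No transition is defined for δ(r0, □). By convention the machine halts and rejects.

The machine executed 11 steps before halting.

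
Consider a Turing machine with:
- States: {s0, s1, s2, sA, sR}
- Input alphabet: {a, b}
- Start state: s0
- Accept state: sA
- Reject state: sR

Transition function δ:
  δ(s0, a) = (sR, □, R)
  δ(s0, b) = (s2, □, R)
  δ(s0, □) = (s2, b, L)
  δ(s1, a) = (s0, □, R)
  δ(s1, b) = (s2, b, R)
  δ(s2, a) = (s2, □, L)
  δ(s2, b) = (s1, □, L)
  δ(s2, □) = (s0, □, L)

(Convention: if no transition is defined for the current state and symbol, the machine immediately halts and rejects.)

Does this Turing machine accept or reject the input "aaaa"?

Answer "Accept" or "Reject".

Execution trace:
Initial: [s0]aaaa
Step 1: δ(s0, a) = (sR, □, R) → □[sR]aaa

The machine reaches the reject state sR and halts.

Answer: Reject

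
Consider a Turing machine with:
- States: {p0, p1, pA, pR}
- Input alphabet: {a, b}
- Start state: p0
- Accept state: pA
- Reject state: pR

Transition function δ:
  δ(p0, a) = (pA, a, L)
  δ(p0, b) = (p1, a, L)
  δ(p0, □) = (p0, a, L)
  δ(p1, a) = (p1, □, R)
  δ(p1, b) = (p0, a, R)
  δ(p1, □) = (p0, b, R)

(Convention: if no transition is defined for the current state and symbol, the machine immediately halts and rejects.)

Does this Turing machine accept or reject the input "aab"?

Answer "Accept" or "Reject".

Execution trace:
Initial: [p0]aab
Step 1: δ(p0, a) = (pA, a, L) → [pA]□aab

The machine reaches the accept state pA and halts.

Answer: Accept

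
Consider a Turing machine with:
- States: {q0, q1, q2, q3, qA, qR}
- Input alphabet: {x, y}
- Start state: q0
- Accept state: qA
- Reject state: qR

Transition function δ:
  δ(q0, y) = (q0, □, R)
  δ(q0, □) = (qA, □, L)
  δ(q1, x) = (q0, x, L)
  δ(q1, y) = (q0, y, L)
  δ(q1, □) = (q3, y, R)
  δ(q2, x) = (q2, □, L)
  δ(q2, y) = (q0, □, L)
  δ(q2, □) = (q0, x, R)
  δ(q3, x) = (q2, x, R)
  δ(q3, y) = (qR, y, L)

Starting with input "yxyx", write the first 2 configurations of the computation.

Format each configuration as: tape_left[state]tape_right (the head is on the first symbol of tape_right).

Transitions applied:
Step 1: δ(q0, y) = (q0, □, R)

The first 2 configurations are:
[q0]yxyx ⊢ □[q0]xyx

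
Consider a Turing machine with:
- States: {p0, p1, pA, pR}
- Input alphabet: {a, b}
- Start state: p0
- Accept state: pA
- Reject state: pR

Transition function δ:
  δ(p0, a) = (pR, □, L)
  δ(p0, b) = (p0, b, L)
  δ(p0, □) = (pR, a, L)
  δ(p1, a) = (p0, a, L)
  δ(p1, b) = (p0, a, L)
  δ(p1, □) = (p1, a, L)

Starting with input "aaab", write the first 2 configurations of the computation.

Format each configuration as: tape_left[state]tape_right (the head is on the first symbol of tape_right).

Transitions applied:
Step 1: δ(p0, a) = (pR, □, L)

The first 2 configurations are:
[p0]aaab ⊢ [pR]□□aab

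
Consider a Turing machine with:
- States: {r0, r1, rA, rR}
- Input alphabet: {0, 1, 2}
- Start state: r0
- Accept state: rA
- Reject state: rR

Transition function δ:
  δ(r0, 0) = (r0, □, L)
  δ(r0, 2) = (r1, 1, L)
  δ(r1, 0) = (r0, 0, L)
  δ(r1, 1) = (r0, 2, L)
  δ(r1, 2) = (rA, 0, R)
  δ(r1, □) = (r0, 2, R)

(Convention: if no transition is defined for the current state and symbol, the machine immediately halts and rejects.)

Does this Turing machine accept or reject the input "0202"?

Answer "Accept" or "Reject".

Execution trace:
Initial: [r0]0202
Step 1: δ(r0, 0) = (r0, □, L) → [r0]□□202

No transition is defined for δ(r0, □). By convention the machine halts and rejects.

Answer: Reject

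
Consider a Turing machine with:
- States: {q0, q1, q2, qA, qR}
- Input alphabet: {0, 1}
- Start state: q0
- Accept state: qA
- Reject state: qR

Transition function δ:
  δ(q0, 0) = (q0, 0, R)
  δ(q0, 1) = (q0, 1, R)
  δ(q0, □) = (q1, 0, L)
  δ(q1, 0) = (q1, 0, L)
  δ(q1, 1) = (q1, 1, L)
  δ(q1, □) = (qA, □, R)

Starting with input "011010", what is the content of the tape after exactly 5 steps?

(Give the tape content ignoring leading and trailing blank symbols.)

Execution trace:
Initial: [q0]011010
Step 1: δ(q0, 0) = (q0, 0, R) → 0[q0]11010
Step 2: δ(q0, 1) = (q0, 1, R) → 01[q0]1010
Step 3: δ(q0, 1) = (q0, 1, R) → 011[q0]010
Step 4: δ(q0, 0) = (q0, 0, R) → 0110[q0]10
Step 5: δ(q0, 1) = (q0, 1, R) → 01101[q0]0

After 5 steps, the tape (ignoring leading/trailing blanks) is: 011010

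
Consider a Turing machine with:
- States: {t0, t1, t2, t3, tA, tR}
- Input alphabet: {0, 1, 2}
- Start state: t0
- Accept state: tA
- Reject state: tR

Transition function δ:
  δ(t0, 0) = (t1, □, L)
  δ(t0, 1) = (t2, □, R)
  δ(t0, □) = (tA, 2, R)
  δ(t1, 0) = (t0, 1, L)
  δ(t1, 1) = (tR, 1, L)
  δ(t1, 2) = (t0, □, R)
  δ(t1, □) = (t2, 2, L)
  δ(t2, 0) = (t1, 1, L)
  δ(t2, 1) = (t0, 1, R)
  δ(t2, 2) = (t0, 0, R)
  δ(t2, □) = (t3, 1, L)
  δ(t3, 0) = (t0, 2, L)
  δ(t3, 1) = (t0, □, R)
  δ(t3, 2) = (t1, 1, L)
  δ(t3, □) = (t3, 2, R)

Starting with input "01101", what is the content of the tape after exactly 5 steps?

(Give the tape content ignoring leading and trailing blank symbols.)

Execution trace:
Initial: [t0]01101
Step 1: δ(t0, 0) = (t1, □, L) → [t1]□□1101
Step 2: δ(t1, □) = (t2, 2, L) → [t2]□2□1101
Step 3: δ(t2, □) = (t3, 1, L) → [t3]□12□1101
Step 4: δ(t3, □) = (t3, 2, R) → 2[t3]12□1101
Step 5: δ(t3, 1) = (t0, □, R) → 2□[t0]2□1101

No transition is defined for δ(t0, 2). By convention the machine halts and rejects.

After 5 steps, the tape (ignoring leading/trailing blanks) is: 2□2□1101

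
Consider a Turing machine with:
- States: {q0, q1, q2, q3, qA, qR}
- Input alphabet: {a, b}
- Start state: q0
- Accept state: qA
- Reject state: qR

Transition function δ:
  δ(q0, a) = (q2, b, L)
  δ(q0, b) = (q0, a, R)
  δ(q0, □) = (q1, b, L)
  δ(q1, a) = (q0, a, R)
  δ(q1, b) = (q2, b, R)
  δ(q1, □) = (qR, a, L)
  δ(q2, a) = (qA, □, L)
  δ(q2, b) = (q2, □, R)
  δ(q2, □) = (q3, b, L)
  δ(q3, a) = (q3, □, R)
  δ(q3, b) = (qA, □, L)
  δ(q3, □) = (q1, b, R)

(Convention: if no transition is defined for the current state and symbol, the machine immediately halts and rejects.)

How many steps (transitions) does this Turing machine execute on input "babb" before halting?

Execution trace:
Initial: [q0]babb
Step 1: δ(q0, b) = (q0, a, R) → a[q0]abb
Step 2: δ(q0, a) = (q2, b, L) → [q2]abbb
Step 3: δ(q2, a) = (qA, □, L) → [qA]□□bbb

The machine reaches the accept state qA and halts.

The machine executed 3 steps before halting.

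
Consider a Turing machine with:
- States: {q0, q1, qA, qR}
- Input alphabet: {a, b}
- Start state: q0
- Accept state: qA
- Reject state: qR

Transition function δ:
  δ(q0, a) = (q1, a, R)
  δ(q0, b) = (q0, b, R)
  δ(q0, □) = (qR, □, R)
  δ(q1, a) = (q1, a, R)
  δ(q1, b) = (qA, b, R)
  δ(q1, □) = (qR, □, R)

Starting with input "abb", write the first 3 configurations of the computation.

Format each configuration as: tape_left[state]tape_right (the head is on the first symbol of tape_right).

Transitions applied:
Step 1: δ(q0, a) = (q1, a, R)
Step 2: δ(q1, b) = (qA, b, R)

The first 3 configurations are:
[q0]abb ⊢ a[q1]bb ⊢ ab[qA]b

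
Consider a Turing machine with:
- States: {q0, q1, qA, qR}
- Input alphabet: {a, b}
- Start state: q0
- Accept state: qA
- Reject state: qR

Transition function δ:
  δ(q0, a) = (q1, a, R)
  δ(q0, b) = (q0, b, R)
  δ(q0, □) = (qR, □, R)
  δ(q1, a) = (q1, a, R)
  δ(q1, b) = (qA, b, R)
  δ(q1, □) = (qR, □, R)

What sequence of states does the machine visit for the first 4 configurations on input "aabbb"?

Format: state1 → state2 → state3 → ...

Execution trace:
Initial: [q0]aabbb
Step 1: δ(q0, a) = (q1, a, R) → a[q1]abbb
Step 2: δ(q1, a) = (q1, a, R) → aa[q1]bbb
Step 3: δ(q1, b) = (qA, b, R) → aab[qA]bb

The machine reaches the accept state qA and halts.

State sequence: q0 → q1 → q1 → qA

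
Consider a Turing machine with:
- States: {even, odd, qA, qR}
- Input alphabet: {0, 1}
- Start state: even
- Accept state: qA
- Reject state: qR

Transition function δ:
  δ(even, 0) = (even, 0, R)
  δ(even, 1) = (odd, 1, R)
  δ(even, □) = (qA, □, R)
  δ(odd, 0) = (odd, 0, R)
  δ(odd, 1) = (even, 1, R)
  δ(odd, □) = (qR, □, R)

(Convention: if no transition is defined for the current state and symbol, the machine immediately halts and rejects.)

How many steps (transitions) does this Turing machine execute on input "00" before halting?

Execution trace:
Initial: [even]00
Step 1: δ(even, 0) = (even, 0, R) → 0[even]0
Step 2: δ(even, 0) = (even, 0, R) → 00[even]□
Step 3: δ(even, □) = (qA, □, R) → 00□[qA]□

The machine reaches the accept state qA and halts.

The machine executed 3 steps before halting.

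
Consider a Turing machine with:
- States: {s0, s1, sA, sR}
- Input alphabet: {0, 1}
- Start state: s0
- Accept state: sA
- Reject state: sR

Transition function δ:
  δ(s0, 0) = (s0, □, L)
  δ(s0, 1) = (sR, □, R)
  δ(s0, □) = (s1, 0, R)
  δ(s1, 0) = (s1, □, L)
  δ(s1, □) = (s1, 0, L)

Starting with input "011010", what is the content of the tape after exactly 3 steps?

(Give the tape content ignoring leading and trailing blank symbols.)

Execution trace:
Initial: [s0]011010
Step 1: δ(s0, 0) = (s0, □, L) → [s0]□□11010
Step 2: δ(s0, □) = (s1, 0, R) → 0[s1]□11010
Step 3: δ(s1, □) = (s1, 0, L) → [s1]0011010

After 3 steps, the tape (ignoring leading/trailing blanks) is: 0011010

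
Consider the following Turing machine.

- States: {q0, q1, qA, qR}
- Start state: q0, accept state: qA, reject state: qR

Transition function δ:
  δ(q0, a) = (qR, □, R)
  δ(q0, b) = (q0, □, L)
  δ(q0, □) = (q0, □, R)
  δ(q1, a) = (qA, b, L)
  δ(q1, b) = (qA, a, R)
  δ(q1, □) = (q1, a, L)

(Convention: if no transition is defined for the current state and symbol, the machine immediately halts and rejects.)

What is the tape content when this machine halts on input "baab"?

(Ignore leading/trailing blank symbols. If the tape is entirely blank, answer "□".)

Execution trace:
Initial: [q0]baab
Step 1: δ(q0, b) = (q0, □, L) → [q0]□□aab
Step 2: δ(q0, □) = (q0, □, R) → □[q0]□aab
Step 3: δ(q0, □) = (q0, □, R) → □□[q0]aab
Step 4: δ(q0, a) = (qR, □, R) → □□□[qR]ab

The machine reaches the reject state qR and halts.

Final tape (ignoring leading/trailing blanks): ab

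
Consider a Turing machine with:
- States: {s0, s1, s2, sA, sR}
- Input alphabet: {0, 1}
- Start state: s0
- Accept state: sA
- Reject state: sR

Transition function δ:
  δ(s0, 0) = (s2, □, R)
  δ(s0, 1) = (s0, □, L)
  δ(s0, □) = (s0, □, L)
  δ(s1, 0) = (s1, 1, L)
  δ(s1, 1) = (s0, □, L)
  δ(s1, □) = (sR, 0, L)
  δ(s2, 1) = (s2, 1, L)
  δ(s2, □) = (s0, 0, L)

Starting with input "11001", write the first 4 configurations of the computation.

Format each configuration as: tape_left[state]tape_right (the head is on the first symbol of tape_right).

Transitions applied:
Step 1: δ(s0, 1) = (s0, □, L)
Step 2: δ(s0, □) = (s0, □, L)
Step 3: δ(s0, □) = (s0, □, L)

The first 4 configurations are:
[s0]11001 ⊢ [s0]□□1001 ⊢ [s0]□□□1001 ⊢ [s0]□□□□1001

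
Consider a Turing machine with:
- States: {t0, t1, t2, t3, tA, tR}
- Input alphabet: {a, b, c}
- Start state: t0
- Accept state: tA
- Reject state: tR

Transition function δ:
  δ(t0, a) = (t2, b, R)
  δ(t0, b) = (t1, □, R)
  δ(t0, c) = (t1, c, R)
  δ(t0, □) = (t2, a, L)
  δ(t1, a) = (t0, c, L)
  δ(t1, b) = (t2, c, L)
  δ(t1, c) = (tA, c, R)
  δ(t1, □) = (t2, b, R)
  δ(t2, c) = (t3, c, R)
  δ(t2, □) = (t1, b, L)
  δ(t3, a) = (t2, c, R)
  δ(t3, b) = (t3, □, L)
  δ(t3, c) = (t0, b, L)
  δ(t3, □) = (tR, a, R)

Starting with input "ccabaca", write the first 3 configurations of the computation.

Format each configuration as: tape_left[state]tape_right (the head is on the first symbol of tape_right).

Transitions applied:
Step 1: δ(t0, c) = (t1, c, R)
Step 2: δ(t1, c) = (tA, c, R)

The first 3 configurations are:
[t0]ccabaca ⊢ c[t1]cabaca ⊢ cc[tA]abaca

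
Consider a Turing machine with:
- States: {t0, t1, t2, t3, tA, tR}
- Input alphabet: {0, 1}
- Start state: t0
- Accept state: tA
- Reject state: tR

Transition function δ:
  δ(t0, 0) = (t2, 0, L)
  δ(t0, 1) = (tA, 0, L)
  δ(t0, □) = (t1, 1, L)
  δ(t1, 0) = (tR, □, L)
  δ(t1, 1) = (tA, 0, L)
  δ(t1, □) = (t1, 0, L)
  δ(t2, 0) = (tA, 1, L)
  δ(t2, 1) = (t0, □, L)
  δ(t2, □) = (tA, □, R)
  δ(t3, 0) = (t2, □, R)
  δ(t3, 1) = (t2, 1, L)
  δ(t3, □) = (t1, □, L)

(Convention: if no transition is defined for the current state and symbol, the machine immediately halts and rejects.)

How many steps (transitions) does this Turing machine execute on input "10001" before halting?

Execution trace:
Initial: [t0]10001
Step 1: δ(t0, 1) = (tA, 0, L) → [tA]□00001

The machine reaches the accept state tA and halts.

The machine executed 1 step before halting.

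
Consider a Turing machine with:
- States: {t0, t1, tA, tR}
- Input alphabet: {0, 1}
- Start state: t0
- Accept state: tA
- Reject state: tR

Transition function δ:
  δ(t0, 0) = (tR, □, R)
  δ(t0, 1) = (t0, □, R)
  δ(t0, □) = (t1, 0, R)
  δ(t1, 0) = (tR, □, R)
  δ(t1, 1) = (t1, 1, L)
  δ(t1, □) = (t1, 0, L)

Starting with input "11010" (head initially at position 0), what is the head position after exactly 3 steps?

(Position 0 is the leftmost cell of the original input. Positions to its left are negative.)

Execution trace (head position shown):
Step 0: [t0]11010  (head at position 0)
Step 1: move right → □[t0]1010  (head at position 1)
Step 2: move right → □□[t0]010  (head at position 2)
Step 3: move right → □□□[tR]10  (head at position 3)

After 3 steps, the head is at position 3.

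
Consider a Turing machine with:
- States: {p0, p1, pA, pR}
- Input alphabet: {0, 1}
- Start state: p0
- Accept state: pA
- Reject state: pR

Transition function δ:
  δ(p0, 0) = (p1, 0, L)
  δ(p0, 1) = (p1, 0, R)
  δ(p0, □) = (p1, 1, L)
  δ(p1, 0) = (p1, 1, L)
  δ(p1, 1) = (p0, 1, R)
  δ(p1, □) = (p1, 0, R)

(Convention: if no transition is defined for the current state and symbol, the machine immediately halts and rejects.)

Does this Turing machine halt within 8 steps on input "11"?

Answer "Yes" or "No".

Execution trace:
Initial: [p0]11
Step 1: δ(p0, 1) = (p1, 0, R) → 0[p1]1
Step 2: δ(p1, 1) = (p0, 1, R) → 01[p0]□
Step 3: δ(p0, □) = (p1, 1, L) → 0[p1]11
Step 4: δ(p1, 1) = (p0, 1, R) → 01[p0]1
Step 5: δ(p0, 1) = (p1, 0, R) → 010[p1]□
Step 6: δ(p1, □) = (p1, 0, R) → 0100[p1]□
Step 7: δ(p1, □) = (p1, 0, R) → 01000[p1]□
Step 8: δ(p1, □) = (p1, 0, R) → 010000[p1]□

The machine has not reached a halting state after 8 steps.
The machine did not halt within the 8-step bound.

Answer: No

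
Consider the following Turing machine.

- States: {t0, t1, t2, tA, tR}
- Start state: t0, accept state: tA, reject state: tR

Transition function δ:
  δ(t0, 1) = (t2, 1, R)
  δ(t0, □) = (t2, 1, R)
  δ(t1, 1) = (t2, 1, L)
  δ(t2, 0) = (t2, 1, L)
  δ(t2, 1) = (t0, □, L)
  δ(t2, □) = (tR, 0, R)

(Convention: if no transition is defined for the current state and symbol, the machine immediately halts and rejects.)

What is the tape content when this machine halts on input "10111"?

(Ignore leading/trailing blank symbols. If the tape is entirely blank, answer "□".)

Execution trace:
Initial: [t0]10111
Step 1: δ(t0, 1) = (t2, 1, R) → 1[t2]0111
Step 2: δ(t2, 0) = (t2, 1, L) → [t2]11111
Step 3: δ(t2, 1) = (t0, □, L) → [t0]□□1111
Step 4: δ(t0, □) = (t2, 1, R) → 1[t2]□1111
Step 5: δ(t2, □) = (tR, 0, R) → 10[tR]1111

The machine reaches the reject state tR and halts.

Final tape (ignoring leading/trailing blanks): 101111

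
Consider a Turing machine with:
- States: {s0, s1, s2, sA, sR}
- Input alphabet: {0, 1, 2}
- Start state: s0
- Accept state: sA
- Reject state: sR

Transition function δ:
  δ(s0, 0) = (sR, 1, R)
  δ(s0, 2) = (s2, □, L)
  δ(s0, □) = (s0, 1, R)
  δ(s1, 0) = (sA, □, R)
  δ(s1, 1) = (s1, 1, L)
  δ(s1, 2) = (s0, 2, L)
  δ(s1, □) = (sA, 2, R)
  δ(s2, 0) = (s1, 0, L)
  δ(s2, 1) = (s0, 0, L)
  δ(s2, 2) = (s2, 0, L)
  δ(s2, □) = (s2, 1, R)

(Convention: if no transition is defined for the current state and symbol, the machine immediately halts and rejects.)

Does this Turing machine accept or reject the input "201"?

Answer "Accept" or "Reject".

Execution trace:
Initial: [s0]201
Step 1: δ(s0, 2) = (s2, □, L) → [s2]□□01
Step 2: δ(s2, □) = (s2, 1, R) → 1[s2]□01
Step 3: δ(s2, □) = (s2, 1, R) → 11[s2]01
Step 4: δ(s2, 0) = (s1, 0, L) → 1[s1]101
Step 5: δ(s1, 1) = (s1, 1, L) → [s1]1101
Step 6: δ(s1, 1) = (s1, 1, L) → [s1]□1101
Step 7: δ(s1, □) = (sA, 2, R) → 2[sA]1101

The machine reaches the accept state sA and halts.

Answer: Accept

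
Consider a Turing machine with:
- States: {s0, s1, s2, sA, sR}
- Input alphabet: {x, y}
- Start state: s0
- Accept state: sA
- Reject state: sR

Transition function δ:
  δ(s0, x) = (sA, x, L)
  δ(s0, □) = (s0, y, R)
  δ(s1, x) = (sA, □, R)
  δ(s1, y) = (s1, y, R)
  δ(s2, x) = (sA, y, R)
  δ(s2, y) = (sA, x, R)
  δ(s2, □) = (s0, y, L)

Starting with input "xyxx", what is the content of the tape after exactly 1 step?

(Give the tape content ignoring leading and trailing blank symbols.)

Execution trace:
Initial: [s0]xyxx
Step 1: δ(s0, x) = (sA, x, L) → [sA]□xyxx

The machine reaches the accept state sA and halts.

After 1 step, the tape (ignoring leading/trailing blanks) is: xyxx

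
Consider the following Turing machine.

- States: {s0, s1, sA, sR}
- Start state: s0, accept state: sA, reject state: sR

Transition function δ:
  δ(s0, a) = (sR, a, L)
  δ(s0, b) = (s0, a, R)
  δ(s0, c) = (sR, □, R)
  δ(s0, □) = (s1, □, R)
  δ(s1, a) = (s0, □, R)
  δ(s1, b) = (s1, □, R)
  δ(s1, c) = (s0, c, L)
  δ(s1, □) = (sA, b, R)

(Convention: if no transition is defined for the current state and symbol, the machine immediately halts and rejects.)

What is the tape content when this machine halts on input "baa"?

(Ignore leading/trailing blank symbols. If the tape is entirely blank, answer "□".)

Execution trace:
Initial: [s0]baa
Step 1: δ(s0, b) = (s0, a, R) → a[s0]aa
Step 2: δ(s0, a) = (sR, a, L) → [sR]aaa

The machine reaches the reject state sR and halts.

Final tape (ignoring leading/trailing blanks): aaa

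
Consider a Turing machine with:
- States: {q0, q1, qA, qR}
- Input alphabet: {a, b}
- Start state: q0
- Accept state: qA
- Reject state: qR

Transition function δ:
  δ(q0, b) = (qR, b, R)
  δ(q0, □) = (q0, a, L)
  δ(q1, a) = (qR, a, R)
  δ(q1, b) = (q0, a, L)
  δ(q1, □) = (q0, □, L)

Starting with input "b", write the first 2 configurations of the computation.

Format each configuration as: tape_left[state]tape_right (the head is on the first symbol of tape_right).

Transitions applied:
Step 1: δ(q0, b) = (qR, b, R)

The first 2 configurations are:
[q0]b ⊢ b[qR]□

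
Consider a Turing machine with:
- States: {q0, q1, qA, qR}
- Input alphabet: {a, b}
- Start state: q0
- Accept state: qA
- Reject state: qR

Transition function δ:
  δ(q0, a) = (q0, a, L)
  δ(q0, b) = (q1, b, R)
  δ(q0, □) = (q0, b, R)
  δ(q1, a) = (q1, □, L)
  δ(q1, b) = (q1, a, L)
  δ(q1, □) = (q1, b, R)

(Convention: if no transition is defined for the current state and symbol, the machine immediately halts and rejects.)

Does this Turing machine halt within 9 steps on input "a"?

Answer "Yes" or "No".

Execution trace:
Initial: [q0]a
Step 1: δ(q0, a) = (q0, a, L) → [q0]□a
Step 2: δ(q0, □) = (q0, b, R) → b[q0]a
Step 3: δ(q0, a) = (q0, a, L) → [q0]ba
Step 4: δ(q0, b) = (q1, b, R) → b[q1]a
Step 5: δ(q1, a) = (q1, □, L) → [q1]b□
Step 6: δ(q1, b) = (q1, a, L) → [q1]□a□
Step 7: δ(q1, □) = (q1, b, R) → b[q1]a□
Step 8: δ(q1, a) = (q1, □, L) → [q1]b□□
Step 9: δ(q1, b) = (q1, a, L) → [q1]□a□□

The machine has not reached a halting state after 9 steps.
The machine did not halt within the 9-step bound.

Answer: No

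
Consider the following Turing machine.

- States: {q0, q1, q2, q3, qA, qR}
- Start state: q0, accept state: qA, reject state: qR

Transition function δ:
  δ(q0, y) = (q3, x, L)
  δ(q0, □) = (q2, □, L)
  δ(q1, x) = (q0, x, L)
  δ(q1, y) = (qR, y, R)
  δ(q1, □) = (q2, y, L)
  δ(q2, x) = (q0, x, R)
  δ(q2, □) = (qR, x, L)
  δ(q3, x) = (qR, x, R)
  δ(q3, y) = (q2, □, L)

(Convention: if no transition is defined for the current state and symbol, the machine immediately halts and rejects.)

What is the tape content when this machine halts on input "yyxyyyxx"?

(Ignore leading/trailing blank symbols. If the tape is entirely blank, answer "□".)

Execution trace:
Initial: [q0]yyxyyyxx
Step 1: δ(q0, y) = (q3, x, L) → [q3]□xyxyyyxx

No transition is defined for δ(q3, □). By convention the machine halts and rejects.

Final tape (ignoring leading/trailing blanks): xyxyyyxx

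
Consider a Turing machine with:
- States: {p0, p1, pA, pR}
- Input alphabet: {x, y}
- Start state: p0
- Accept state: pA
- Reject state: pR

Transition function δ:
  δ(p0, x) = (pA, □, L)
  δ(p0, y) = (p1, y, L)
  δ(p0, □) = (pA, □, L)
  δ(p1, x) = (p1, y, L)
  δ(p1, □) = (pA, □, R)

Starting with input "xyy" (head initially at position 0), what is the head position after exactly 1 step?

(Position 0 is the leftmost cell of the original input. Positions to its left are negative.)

Execution trace (head position shown):
Step 0: [p0]xyy  (head at position 0)
Step 1: move left → [pA]□□yy  (head at position -1)

After 1 step, the head is at position -1.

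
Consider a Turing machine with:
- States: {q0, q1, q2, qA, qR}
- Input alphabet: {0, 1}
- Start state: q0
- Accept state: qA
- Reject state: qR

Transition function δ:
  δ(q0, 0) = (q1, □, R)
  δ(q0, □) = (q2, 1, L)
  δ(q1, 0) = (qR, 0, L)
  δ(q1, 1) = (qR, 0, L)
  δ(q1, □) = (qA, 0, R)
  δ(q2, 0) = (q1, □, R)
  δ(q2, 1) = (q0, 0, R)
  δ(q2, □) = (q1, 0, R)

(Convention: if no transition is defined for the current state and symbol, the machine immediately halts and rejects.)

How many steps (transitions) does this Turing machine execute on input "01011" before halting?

Execution trace:
Initial: [q0]01011
Step 1: δ(q0, 0) = (q1, □, R) → □[q1]1011
Step 2: δ(q1, 1) = (qR, 0, L) → [qR]□0011

The machine reaches the reject state qR and halts.

The machine executed 2 steps before halting.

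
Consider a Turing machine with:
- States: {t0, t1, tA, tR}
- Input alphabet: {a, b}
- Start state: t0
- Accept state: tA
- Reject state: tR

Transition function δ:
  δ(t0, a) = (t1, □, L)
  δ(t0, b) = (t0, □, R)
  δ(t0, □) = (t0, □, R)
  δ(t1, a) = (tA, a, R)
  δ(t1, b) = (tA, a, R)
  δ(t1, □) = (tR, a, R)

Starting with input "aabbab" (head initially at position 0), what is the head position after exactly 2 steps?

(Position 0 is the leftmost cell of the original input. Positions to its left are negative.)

Execution trace (head position shown):
Step 0: [t0]aabbab  (head at position 0)
Step 1: move left → [t1]□□abbab  (head at position -1)
Step 2: move right → a[tR]□abbab  (head at position 0)

After 2 steps, the head is at position 0.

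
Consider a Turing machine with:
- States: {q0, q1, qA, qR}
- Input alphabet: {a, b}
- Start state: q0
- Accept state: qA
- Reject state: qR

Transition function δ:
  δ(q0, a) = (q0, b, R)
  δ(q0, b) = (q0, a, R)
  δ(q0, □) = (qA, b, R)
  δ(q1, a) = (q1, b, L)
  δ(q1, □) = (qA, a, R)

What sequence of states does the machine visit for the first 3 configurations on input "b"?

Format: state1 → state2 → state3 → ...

Execution trace:
Initial: [q0]b
Step 1: δ(q0, b) = (q0, a, R) → a[q0]□
Step 2: δ(q0, □) = (qA, b, R) → ab[qA]□

The machine reaches the accept state qA and halts.

State sequence: q0 → q0 → qA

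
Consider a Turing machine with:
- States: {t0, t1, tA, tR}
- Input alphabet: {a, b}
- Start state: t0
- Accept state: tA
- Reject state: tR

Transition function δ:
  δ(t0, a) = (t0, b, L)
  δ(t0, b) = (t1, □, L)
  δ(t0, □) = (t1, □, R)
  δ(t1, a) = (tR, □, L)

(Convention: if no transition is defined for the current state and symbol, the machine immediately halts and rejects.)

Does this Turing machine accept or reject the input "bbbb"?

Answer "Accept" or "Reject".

Execution trace:
Initial: [t0]bbbb
Step 1: δ(t0, b) = (t1, □, L) → [t1]□□bbb

No transition is defined for δ(t1, □). By convention the machine halts and rejects.

Answer: Reject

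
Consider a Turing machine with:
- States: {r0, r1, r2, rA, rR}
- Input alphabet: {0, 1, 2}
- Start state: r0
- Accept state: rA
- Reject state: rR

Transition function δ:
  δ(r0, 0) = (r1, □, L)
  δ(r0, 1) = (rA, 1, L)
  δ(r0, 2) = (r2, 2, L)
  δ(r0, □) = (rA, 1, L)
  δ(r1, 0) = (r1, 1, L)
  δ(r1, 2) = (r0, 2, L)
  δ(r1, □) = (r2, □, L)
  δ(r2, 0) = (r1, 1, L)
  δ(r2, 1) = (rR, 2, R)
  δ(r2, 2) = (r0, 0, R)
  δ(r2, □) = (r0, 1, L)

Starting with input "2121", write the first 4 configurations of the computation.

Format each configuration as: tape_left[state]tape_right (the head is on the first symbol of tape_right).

Transitions applied:
Step 1: δ(r0, 2) = (r2, 2, L)
Step 2: δ(r2, □) = (r0, 1, L)
Step 3: δ(r0, □) = (rA, 1, L)

The first 4 configurations are:
[r0]2121 ⊢ [r2]□2121 ⊢ [r0]□12121 ⊢ [rA]□112121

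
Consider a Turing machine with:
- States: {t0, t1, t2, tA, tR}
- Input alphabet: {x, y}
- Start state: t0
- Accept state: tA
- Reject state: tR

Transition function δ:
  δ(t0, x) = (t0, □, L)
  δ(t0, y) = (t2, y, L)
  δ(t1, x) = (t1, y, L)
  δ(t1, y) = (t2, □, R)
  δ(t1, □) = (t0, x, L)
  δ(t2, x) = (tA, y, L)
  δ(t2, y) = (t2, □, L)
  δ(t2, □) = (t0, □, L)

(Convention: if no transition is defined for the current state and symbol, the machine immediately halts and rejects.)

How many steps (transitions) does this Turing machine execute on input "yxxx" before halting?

Execution trace:
Initial: [t0]yxxx
Step 1: δ(t0, y) = (t2, y, L) → [t2]□yxxx
Step 2: δ(t2, □) = (t0, □, L) → [t0]□□yxxx

No transition is defined for δ(t0, □). By convention the machine halts and rejects.

The machine executed 2 steps before halting.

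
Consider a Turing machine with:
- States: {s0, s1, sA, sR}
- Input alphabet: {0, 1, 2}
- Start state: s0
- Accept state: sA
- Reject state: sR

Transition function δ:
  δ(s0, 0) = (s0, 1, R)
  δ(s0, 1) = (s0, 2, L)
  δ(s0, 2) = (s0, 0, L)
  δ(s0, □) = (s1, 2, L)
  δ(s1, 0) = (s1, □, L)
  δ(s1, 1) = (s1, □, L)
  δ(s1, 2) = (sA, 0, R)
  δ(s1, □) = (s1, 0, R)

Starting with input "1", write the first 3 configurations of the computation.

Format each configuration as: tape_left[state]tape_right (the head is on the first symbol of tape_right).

Transitions applied:
Step 1: δ(s0, 1) = (s0, 2, L)
Step 2: δ(s0, □) = (s1, 2, L)

The first 3 configurations are:
[s0]1 ⊢ [s0]□2 ⊢ [s1]□22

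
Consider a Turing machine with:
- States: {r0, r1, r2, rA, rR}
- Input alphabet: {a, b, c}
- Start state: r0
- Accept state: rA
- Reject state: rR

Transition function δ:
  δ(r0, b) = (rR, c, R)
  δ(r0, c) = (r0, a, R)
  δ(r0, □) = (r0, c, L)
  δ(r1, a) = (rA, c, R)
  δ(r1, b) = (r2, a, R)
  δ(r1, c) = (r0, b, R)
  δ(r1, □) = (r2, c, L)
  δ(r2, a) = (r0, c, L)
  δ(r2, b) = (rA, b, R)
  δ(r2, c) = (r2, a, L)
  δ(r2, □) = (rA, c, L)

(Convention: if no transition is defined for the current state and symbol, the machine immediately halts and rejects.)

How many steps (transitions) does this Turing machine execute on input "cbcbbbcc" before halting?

Execution trace:
Initial: [r0]cbcbbbcc
Step 1: δ(r0, c) = (r0, a, R) → a[r0]bcbbbcc
Step 2: δ(r0, b) = (rR, c, R) → ac[rR]cbbbcc

The machine reaches the reject state rR and halts.

The machine executed 2 steps before halting.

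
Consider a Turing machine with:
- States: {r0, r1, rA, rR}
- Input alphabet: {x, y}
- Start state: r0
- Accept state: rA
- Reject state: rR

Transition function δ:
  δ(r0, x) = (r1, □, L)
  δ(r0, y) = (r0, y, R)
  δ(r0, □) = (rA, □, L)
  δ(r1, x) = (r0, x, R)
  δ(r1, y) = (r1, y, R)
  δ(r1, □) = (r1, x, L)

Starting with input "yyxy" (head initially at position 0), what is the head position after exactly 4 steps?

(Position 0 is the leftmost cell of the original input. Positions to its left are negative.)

Execution trace (head position shown):
Step 0: [r0]yyxy  (head at position 0)
Step 1: move right → y[r0]yxy  (head at position 1)
Step 2: move right → yy[r0]xy  (head at position 2)
Step 3: move left → y[r1]y□y  (head at position 1)
Step 4: move right → yy[r1]□y  (head at position 2)

After 4 steps, the head is at position 2.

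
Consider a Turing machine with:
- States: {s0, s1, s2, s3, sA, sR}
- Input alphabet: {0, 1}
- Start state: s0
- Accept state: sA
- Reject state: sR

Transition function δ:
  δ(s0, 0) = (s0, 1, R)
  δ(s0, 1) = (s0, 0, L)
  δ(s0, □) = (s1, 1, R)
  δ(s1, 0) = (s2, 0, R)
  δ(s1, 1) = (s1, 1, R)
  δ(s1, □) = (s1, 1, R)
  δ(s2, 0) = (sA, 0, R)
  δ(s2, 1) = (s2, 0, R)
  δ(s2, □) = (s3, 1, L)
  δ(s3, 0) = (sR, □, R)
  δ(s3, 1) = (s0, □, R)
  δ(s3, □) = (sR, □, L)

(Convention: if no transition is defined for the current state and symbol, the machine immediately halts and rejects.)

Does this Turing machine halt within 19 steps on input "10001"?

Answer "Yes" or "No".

Execution trace:
Initial: [s0]10001
Step 1: δ(s0, 1) = (s0, 0, L) → [s0]□00001
Step 2: δ(s0, □) = (s1, 1, R) → 1[s1]00001
Step 3: δ(s1, 0) = (s2, 0, R) → 10[s2]0001
Step 4: δ(s2, 0) = (sA, 0, R) → 100[sA]001

The machine reaches the accept state sA and halts.
The machine halted after 4 steps (within the 19-step bound).

Answer: Yes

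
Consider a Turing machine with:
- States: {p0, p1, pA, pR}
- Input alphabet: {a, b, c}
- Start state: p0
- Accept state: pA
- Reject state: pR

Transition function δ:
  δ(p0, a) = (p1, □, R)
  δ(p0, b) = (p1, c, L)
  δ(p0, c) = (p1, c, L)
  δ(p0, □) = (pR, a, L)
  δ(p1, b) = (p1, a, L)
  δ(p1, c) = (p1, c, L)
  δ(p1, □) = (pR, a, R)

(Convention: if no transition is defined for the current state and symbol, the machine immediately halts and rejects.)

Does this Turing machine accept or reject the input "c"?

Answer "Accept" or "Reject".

Execution trace:
Initial: [p0]c
Step 1: δ(p0, c) = (p1, c, L) → [p1]□c
Step 2: δ(p1, □) = (pR, a, R) → a[pR]c

The machine reaches the reject state pR and halts.

Answer: Reject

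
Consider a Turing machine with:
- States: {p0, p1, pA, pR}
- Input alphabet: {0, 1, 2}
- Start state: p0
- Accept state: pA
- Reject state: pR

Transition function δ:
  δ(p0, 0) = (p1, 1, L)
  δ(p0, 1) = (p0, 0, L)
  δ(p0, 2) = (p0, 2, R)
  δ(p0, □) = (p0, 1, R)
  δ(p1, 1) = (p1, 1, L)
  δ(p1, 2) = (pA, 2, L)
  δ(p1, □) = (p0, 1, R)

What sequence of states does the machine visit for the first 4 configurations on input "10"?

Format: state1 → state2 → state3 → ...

Execution trace:
Initial: [p0]10
Step 1: δ(p0, 1) = (p0, 0, L) → [p0]□00
Step 2: δ(p0, □) = (p0, 1, R) → 1[p0]00
Step 3: δ(p0, 0) = (p1, 1, L) → [p1]110

State sequence: p0 → p0 → p0 → p1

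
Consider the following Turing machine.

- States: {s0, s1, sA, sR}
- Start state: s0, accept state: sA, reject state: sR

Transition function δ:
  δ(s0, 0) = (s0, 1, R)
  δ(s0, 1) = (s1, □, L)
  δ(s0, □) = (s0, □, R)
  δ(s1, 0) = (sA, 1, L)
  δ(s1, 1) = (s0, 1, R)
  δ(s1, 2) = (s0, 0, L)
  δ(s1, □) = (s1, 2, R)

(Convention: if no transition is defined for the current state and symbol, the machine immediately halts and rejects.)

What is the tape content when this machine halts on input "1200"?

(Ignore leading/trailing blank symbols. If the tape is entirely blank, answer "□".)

Execution trace:
Initial: [s0]1200
Step 1: δ(s0, 1) = (s1, □, L) → [s1]□□200
Step 2: δ(s1, □) = (s1, 2, R) → 2[s1]□200
Step 3: δ(s1, □) = (s1, 2, R) → 22[s1]200
Step 4: δ(s1, 2) = (s0, 0, L) → 2[s0]2000

No transition is defined for δ(s0, 2). By convention the machine halts and rejects.

Final tape (ignoring leading/trailing blanks): 22000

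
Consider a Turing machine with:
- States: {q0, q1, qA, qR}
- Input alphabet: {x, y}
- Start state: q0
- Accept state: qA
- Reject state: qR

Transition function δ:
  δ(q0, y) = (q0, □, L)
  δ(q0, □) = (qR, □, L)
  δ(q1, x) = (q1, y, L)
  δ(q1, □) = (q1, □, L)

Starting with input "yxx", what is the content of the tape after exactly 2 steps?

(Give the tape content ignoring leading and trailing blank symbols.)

Execution trace:
Initial: [q0]yxx
Step 1: δ(q0, y) = (q0, □, L) → [q0]□□xx
Step 2: δ(q0, □) = (qR, □, L) → [qR]□□□xx

The machine reaches the reject state qR and halts.

After 2 steps, the tape (ignoring leading/trailing blanks) is: xx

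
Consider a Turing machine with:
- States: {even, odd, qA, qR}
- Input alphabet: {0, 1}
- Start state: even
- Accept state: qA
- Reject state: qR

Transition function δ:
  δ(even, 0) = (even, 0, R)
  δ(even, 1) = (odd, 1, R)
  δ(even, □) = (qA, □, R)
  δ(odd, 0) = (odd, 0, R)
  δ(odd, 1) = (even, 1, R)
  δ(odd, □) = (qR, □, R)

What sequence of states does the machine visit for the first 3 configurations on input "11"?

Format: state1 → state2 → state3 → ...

Execution trace:
Initial: [even]11
Step 1: δ(even, 1) = (odd, 1, R) → 1[odd]1
Step 2: δ(odd, 1) = (even, 1, R) → 11[even]□

State sequence: even → odd → even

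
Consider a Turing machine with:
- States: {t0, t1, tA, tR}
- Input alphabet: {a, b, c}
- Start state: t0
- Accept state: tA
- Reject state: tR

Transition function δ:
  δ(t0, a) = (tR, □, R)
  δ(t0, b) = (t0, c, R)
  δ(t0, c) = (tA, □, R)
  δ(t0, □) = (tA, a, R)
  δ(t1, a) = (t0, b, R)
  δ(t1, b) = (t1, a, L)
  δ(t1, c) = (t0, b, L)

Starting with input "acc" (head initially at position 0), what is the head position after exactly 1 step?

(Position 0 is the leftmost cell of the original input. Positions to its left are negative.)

Execution trace (head position shown):
Step 0: [t0]acc  (head at position 0)
Step 1: move right → □[tR]cc  (head at position 1)

After 1 step, the head is at position 1.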